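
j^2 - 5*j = j*(j - 5)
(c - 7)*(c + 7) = c^2 - 49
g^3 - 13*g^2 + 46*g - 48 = (g - 8)*(g - 3)*(g - 2)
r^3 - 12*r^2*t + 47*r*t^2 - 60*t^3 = (r - 5*t)*(r - 4*t)*(r - 3*t)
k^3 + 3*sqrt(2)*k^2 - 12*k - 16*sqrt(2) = (k - 2*sqrt(2))*(k + sqrt(2))*(k + 4*sqrt(2))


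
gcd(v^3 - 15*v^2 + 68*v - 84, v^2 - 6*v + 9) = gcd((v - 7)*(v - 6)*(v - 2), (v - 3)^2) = 1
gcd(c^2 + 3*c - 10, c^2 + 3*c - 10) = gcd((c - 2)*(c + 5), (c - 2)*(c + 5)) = c^2 + 3*c - 10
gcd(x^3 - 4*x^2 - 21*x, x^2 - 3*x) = x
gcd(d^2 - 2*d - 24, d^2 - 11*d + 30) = d - 6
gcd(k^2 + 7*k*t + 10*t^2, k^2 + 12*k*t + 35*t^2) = k + 5*t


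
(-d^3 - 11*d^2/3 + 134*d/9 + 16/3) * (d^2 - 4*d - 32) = -d^5 + d^4/3 + 554*d^3/9 + 568*d^2/9 - 4480*d/9 - 512/3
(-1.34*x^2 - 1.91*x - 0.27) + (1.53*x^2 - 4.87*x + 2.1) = 0.19*x^2 - 6.78*x + 1.83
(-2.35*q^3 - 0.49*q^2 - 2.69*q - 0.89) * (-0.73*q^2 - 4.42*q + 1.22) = 1.7155*q^5 + 10.7447*q^4 + 1.2625*q^3 + 11.9417*q^2 + 0.652*q - 1.0858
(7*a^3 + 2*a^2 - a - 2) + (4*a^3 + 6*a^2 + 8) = 11*a^3 + 8*a^2 - a + 6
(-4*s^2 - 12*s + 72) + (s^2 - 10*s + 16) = -3*s^2 - 22*s + 88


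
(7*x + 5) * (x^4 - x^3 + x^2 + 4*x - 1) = 7*x^5 - 2*x^4 + 2*x^3 + 33*x^2 + 13*x - 5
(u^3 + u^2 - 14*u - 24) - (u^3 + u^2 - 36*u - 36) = 22*u + 12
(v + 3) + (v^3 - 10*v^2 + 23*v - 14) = v^3 - 10*v^2 + 24*v - 11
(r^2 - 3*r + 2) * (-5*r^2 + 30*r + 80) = -5*r^4 + 45*r^3 - 20*r^2 - 180*r + 160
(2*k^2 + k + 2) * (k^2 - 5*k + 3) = 2*k^4 - 9*k^3 + 3*k^2 - 7*k + 6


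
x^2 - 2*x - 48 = (x - 8)*(x + 6)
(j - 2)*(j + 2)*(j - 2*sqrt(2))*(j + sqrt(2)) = j^4 - sqrt(2)*j^3 - 8*j^2 + 4*sqrt(2)*j + 16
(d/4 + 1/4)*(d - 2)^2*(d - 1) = d^4/4 - d^3 + 3*d^2/4 + d - 1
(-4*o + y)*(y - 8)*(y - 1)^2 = -4*o*y^3 + 40*o*y^2 - 68*o*y + 32*o + y^4 - 10*y^3 + 17*y^2 - 8*y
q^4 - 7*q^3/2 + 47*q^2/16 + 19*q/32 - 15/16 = (q - 2)*(q - 5/4)*(q - 3/4)*(q + 1/2)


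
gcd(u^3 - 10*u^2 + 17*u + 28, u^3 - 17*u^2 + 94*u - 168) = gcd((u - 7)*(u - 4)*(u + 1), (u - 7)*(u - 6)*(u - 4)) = u^2 - 11*u + 28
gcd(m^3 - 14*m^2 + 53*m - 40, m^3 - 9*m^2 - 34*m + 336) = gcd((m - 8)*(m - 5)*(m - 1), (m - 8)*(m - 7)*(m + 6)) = m - 8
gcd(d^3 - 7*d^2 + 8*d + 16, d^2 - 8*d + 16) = d^2 - 8*d + 16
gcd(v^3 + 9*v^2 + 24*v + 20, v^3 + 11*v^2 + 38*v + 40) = v^2 + 7*v + 10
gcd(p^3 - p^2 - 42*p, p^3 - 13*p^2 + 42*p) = p^2 - 7*p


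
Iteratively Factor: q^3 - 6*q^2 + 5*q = (q - 1)*(q^2 - 5*q) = (q - 5)*(q - 1)*(q)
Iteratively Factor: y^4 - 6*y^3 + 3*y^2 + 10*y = (y - 5)*(y^3 - y^2 - 2*y) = (y - 5)*(y - 2)*(y^2 + y) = y*(y - 5)*(y - 2)*(y + 1)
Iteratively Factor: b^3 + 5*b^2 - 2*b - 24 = (b + 3)*(b^2 + 2*b - 8) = (b + 3)*(b + 4)*(b - 2)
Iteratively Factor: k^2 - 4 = (k + 2)*(k - 2)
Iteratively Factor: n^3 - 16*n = (n - 4)*(n^2 + 4*n) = (n - 4)*(n + 4)*(n)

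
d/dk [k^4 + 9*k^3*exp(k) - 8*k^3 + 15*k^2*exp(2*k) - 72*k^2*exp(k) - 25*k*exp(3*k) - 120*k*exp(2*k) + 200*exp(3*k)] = 9*k^3*exp(k) + 4*k^3 + 30*k^2*exp(2*k) - 45*k^2*exp(k) - 24*k^2 - 75*k*exp(3*k) - 210*k*exp(2*k) - 144*k*exp(k) + 575*exp(3*k) - 120*exp(2*k)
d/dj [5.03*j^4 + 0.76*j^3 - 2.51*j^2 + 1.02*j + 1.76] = 20.12*j^3 + 2.28*j^2 - 5.02*j + 1.02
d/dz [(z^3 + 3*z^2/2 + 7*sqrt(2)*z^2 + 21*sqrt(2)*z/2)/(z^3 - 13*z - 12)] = (-z*(3*z^2 - 13)*(2*z^2 + 3*z + 14*sqrt(2)*z + 21*sqrt(2)) + (-z^3 + 13*z + 12)*(-6*z^2 - 28*sqrt(2)*z - 6*z - 21*sqrt(2)))/(2*(-z^3 + 13*z + 12)^2)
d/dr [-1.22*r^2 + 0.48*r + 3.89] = 0.48 - 2.44*r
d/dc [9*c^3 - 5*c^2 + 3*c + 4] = 27*c^2 - 10*c + 3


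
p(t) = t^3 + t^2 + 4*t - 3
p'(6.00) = 124.00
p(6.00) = 273.00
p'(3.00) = 37.00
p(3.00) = 45.00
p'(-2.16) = 13.68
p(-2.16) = -17.05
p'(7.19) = 173.47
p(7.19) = 449.15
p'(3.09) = 38.82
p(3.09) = 48.41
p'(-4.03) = 44.66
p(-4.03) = -68.33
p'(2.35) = 25.27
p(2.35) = 24.90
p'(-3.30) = 30.07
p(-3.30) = -41.25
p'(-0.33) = 3.67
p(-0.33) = -4.25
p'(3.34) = 44.15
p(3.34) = 58.78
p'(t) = 3*t^2 + 2*t + 4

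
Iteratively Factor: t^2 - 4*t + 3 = (t - 3)*(t - 1)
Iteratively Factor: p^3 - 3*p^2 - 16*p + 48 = (p + 4)*(p^2 - 7*p + 12) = (p - 3)*(p + 4)*(p - 4)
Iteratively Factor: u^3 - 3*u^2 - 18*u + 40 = (u - 2)*(u^2 - u - 20) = (u - 2)*(u + 4)*(u - 5)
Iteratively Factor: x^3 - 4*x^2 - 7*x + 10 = (x - 1)*(x^2 - 3*x - 10) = (x - 1)*(x + 2)*(x - 5)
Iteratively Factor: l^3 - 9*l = (l - 3)*(l^2 + 3*l) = (l - 3)*(l + 3)*(l)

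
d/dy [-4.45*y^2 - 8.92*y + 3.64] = -8.9*y - 8.92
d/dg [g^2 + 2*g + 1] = 2*g + 2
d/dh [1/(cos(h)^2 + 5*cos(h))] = (2*cos(h) + 5)*sin(h)/((cos(h) + 5)^2*cos(h)^2)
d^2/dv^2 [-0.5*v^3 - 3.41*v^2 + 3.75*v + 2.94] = -3.0*v - 6.82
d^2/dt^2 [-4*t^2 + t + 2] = -8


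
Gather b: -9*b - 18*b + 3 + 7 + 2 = 12 - 27*b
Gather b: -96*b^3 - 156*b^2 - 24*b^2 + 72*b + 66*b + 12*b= -96*b^3 - 180*b^2 + 150*b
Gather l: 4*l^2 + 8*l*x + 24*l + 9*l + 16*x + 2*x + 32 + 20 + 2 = 4*l^2 + l*(8*x + 33) + 18*x + 54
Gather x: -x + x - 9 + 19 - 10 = 0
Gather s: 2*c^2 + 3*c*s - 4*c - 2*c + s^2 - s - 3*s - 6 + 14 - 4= 2*c^2 - 6*c + s^2 + s*(3*c - 4) + 4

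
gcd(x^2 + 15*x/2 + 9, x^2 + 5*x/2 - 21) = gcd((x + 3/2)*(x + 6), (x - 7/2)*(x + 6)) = x + 6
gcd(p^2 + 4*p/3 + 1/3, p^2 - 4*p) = 1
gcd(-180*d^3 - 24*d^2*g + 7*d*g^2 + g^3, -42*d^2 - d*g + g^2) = 6*d + g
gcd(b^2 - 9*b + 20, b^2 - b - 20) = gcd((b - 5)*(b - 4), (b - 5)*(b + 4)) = b - 5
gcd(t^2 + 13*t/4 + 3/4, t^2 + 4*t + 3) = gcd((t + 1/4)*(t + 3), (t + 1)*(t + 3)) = t + 3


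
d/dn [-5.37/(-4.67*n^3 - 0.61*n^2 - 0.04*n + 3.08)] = (-75.2337*n^2 - 6.5514*n - 0.2148)/(4.67*n^3 + 0.61*n^2 + 0.04*n - 3.08)^2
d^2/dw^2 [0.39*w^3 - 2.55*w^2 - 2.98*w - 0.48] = 2.34*w - 5.1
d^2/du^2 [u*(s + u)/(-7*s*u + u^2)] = -16*s/(343*s^3 - 147*s^2*u + 21*s*u^2 - u^3)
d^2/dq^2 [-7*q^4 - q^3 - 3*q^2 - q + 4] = -84*q^2 - 6*q - 6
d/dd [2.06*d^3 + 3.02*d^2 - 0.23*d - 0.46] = 6.18*d^2 + 6.04*d - 0.23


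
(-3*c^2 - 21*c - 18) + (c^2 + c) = -2*c^2 - 20*c - 18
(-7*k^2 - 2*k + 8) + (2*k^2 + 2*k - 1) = 7 - 5*k^2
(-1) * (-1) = 1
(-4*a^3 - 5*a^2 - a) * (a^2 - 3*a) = -4*a^5 + 7*a^4 + 14*a^3 + 3*a^2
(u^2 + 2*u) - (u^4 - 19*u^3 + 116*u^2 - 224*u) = -u^4 + 19*u^3 - 115*u^2 + 226*u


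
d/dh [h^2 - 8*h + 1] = 2*h - 8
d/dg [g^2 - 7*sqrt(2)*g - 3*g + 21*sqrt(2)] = 2*g - 7*sqrt(2) - 3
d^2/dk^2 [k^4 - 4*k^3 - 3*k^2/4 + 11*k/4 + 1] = 12*k^2 - 24*k - 3/2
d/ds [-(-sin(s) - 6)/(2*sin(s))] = -3*cos(s)/sin(s)^2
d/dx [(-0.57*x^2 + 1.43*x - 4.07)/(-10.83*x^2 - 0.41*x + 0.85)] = (15.7206*x^2 - 89.1252*x - 0.4532)/(117.2889*x^4 + 8.8806*x^3 - 18.2429*x^2 - 0.697*x + 0.7225)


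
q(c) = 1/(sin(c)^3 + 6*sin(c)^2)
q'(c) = (-3*sin(c)^2*cos(c) - 12*sin(c)*cos(c))/(sin(c)^3 + 6*sin(c)^2)^2 = -3*(sin(c) + 4)*cos(c)/((sin(c) + 6)^2*sin(c)^3)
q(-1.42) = 0.20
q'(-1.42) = 0.06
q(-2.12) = 0.27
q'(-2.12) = -0.30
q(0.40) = 1.03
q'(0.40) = -5.03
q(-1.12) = 0.24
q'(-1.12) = 0.21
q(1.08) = 0.19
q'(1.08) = -0.21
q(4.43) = 0.22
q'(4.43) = -0.11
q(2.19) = 0.22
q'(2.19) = 0.33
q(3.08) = 43.54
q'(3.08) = 1419.25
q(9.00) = 0.92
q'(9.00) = 4.19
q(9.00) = 0.92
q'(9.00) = 4.19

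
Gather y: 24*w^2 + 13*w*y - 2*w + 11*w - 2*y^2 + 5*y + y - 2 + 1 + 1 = 24*w^2 + 9*w - 2*y^2 + y*(13*w + 6)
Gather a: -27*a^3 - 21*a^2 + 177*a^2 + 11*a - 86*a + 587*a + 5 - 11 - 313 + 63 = -27*a^3 + 156*a^2 + 512*a - 256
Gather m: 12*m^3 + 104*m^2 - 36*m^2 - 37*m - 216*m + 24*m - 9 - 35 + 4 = 12*m^3 + 68*m^2 - 229*m - 40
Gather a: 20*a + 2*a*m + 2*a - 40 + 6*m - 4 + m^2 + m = a*(2*m + 22) + m^2 + 7*m - 44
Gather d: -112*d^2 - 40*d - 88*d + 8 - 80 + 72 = -112*d^2 - 128*d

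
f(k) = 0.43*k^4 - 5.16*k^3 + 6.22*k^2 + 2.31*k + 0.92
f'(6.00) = -108.81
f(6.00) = -318.58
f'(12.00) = 894.63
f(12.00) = 924.32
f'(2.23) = -27.86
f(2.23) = -9.59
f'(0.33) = 4.79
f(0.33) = 2.18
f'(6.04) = -108.29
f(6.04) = -322.92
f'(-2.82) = -194.45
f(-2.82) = 186.78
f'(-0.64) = -12.44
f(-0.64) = 3.41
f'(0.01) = 2.43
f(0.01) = 0.94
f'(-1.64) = -67.31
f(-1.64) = 39.73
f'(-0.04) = 1.79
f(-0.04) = 0.84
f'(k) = 1.72*k^3 - 15.48*k^2 + 12.44*k + 2.31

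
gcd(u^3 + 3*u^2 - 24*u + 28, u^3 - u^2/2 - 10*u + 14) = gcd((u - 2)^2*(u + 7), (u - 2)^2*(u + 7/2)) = u^2 - 4*u + 4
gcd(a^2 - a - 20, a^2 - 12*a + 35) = a - 5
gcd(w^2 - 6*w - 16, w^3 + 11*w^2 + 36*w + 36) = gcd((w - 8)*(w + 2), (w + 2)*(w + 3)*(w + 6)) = w + 2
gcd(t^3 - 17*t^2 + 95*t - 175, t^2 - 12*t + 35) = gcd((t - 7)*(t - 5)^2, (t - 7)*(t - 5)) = t^2 - 12*t + 35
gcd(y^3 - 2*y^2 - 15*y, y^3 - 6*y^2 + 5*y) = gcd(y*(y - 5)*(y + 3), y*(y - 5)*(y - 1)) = y^2 - 5*y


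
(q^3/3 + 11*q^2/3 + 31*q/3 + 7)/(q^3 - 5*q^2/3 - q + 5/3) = (q^2 + 10*q + 21)/(3*q^2 - 8*q + 5)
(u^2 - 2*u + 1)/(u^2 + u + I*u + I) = (u^2 - 2*u + 1)/(u^2 + u + I*u + I)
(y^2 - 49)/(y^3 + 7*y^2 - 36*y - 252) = (y - 7)/(y^2 - 36)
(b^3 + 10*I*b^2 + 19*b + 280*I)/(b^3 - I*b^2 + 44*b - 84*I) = (b^2 + 3*I*b + 40)/(b^2 - 8*I*b - 12)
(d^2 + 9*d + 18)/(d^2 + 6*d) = (d + 3)/d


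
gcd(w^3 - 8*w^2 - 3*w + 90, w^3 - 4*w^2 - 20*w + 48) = w - 6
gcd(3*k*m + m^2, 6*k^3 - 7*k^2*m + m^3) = 3*k + m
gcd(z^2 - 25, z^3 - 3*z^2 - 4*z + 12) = 1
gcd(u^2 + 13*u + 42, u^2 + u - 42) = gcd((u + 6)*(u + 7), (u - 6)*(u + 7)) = u + 7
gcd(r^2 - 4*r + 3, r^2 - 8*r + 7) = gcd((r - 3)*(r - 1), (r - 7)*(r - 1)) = r - 1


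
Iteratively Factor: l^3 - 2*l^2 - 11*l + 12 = (l - 4)*(l^2 + 2*l - 3) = (l - 4)*(l - 1)*(l + 3)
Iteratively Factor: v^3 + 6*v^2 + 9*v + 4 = (v + 4)*(v^2 + 2*v + 1) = (v + 1)*(v + 4)*(v + 1)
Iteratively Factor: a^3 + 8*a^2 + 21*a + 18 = (a + 3)*(a^2 + 5*a + 6) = (a + 3)^2*(a + 2)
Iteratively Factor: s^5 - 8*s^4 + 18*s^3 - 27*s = (s - 3)*(s^4 - 5*s^3 + 3*s^2 + 9*s) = s*(s - 3)*(s^3 - 5*s^2 + 3*s + 9) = s*(s - 3)^2*(s^2 - 2*s - 3) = s*(s - 3)^3*(s + 1)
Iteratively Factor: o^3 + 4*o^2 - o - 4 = (o + 1)*(o^2 + 3*o - 4) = (o + 1)*(o + 4)*(o - 1)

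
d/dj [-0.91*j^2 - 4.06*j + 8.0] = -1.82*j - 4.06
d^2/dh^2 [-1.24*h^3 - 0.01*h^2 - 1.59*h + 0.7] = -7.44*h - 0.02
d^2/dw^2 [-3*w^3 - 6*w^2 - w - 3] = -18*w - 12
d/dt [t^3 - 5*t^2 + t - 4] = 3*t^2 - 10*t + 1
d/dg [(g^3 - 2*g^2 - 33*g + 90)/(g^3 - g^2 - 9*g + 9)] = (g^2 + 54*g + 57)/(g^4 + 4*g^3 - 2*g^2 - 12*g + 9)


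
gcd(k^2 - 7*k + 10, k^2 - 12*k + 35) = k - 5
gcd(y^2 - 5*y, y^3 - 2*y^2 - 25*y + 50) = y - 5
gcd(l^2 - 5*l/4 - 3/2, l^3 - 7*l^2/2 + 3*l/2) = 1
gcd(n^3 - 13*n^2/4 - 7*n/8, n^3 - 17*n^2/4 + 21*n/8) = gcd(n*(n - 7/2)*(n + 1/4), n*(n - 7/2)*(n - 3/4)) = n^2 - 7*n/2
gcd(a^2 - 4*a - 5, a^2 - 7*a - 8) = a + 1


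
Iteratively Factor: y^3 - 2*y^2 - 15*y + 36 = (y - 3)*(y^2 + y - 12) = (y - 3)^2*(y + 4)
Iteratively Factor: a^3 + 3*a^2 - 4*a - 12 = (a - 2)*(a^2 + 5*a + 6) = (a - 2)*(a + 3)*(a + 2)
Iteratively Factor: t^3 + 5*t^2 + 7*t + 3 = (t + 1)*(t^2 + 4*t + 3) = (t + 1)*(t + 3)*(t + 1)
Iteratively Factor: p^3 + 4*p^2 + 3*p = (p + 3)*(p^2 + p) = (p + 1)*(p + 3)*(p)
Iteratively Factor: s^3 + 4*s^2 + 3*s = (s)*(s^2 + 4*s + 3) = s*(s + 1)*(s + 3)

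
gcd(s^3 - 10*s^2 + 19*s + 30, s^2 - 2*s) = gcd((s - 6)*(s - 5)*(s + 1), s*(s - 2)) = 1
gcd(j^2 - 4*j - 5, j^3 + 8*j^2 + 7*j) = j + 1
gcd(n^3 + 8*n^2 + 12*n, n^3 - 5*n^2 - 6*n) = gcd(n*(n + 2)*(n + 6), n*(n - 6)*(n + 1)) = n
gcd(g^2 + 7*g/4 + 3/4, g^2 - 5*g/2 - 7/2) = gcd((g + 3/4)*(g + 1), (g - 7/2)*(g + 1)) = g + 1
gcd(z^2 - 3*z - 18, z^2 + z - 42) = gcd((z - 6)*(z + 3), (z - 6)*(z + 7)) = z - 6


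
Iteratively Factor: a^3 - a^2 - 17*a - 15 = (a + 1)*(a^2 - 2*a - 15) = (a - 5)*(a + 1)*(a + 3)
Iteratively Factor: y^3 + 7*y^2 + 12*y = (y + 4)*(y^2 + 3*y) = y*(y + 4)*(y + 3)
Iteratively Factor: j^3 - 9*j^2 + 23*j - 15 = (j - 1)*(j^2 - 8*j + 15) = (j - 5)*(j - 1)*(j - 3)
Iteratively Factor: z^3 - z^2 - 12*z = (z - 4)*(z^2 + 3*z) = (z - 4)*(z + 3)*(z)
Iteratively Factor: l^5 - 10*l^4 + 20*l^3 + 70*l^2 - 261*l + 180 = (l + 3)*(l^4 - 13*l^3 + 59*l^2 - 107*l + 60) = (l - 1)*(l + 3)*(l^3 - 12*l^2 + 47*l - 60) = (l - 5)*(l - 1)*(l + 3)*(l^2 - 7*l + 12) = (l - 5)*(l - 3)*(l - 1)*(l + 3)*(l - 4)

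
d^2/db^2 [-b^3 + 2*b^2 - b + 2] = 4 - 6*b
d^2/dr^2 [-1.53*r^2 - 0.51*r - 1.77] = -3.06000000000000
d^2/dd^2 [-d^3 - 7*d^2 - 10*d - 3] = -6*d - 14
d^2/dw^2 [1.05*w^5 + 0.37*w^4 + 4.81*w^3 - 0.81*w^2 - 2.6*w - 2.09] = 21.0*w^3 + 4.44*w^2 + 28.86*w - 1.62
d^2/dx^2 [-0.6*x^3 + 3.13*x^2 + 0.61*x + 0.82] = 6.26 - 3.6*x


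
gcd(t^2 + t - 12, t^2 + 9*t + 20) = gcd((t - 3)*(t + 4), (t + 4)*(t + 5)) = t + 4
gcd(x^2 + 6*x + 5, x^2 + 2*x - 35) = 1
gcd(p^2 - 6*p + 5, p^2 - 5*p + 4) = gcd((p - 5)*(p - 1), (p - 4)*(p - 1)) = p - 1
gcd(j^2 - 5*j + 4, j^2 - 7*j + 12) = j - 4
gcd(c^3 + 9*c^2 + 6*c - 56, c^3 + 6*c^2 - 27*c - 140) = c^2 + 11*c + 28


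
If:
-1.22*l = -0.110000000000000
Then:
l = 0.09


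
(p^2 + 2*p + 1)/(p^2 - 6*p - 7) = (p + 1)/(p - 7)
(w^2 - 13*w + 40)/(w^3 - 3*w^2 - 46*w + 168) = (w^2 - 13*w + 40)/(w^3 - 3*w^2 - 46*w + 168)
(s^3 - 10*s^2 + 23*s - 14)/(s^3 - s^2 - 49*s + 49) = (s - 2)/(s + 7)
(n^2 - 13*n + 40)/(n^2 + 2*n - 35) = (n - 8)/(n + 7)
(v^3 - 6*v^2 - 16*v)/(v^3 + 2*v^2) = (v - 8)/v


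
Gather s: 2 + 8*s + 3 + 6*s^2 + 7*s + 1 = 6*s^2 + 15*s + 6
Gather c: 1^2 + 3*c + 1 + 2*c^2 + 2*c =2*c^2 + 5*c + 2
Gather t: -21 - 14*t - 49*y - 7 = -14*t - 49*y - 28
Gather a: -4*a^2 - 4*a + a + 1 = -4*a^2 - 3*a + 1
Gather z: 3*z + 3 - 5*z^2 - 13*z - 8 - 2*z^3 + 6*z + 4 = -2*z^3 - 5*z^2 - 4*z - 1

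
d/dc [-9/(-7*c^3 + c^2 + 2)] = 9*c*(2 - 21*c)/(-7*c^3 + c^2 + 2)^2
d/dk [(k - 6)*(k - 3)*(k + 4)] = 3*k^2 - 10*k - 18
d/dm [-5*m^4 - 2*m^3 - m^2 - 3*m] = -20*m^3 - 6*m^2 - 2*m - 3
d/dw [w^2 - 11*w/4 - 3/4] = 2*w - 11/4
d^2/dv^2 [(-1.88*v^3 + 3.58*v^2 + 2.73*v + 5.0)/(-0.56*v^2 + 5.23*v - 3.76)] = (-1.77635683940025e-15*v^5 - 1.4210854715202e-14*v^4 + 72.247384*v^3 - 185.998656*v^2 + 281.825856*v - 461.068024)/(0.175616*v^6 - 4.920384*v^5 + 49.49028*v^4 - 209.129395*v^3 + 332.29188*v^2 - 221.818944*v + 53.157376)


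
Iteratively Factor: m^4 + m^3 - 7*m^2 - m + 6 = (m + 3)*(m^3 - 2*m^2 - m + 2) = (m - 1)*(m + 3)*(m^2 - m - 2) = (m - 2)*(m - 1)*(m + 3)*(m + 1)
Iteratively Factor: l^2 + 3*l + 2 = (l + 1)*(l + 2)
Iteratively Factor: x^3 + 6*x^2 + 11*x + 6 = (x + 2)*(x^2 + 4*x + 3) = (x + 1)*(x + 2)*(x + 3)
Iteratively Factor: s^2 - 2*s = (s - 2)*(s)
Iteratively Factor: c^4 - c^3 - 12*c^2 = (c + 3)*(c^3 - 4*c^2) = c*(c + 3)*(c^2 - 4*c) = c^2*(c + 3)*(c - 4)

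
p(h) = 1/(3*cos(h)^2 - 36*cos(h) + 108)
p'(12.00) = 0.00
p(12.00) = 0.01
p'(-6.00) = 0.00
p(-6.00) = 0.01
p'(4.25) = 0.00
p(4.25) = 0.01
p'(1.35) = -0.00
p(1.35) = 0.01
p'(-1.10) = 0.00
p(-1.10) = 0.01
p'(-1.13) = 0.00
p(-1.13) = 0.01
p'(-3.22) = -0.00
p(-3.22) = 0.01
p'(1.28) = -0.00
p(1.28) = 0.01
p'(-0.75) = 0.00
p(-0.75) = 0.01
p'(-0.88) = 0.00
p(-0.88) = 0.01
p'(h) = (6*sin(h)*cos(h) - 36*sin(h))/(3*cos(h)^2 - 36*cos(h) + 108)^2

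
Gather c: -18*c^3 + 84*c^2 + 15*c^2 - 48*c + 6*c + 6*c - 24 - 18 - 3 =-18*c^3 + 99*c^2 - 36*c - 45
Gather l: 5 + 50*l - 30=50*l - 25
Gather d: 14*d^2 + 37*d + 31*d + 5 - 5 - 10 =14*d^2 + 68*d - 10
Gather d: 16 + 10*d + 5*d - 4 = 15*d + 12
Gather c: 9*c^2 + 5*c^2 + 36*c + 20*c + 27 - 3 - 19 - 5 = 14*c^2 + 56*c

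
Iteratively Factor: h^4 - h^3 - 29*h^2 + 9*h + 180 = (h - 3)*(h^3 + 2*h^2 - 23*h - 60) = (h - 5)*(h - 3)*(h^2 + 7*h + 12) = (h - 5)*(h - 3)*(h + 4)*(h + 3)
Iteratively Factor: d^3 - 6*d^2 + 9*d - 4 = (d - 1)*(d^2 - 5*d + 4) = (d - 4)*(d - 1)*(d - 1)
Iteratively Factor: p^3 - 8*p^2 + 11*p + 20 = (p - 4)*(p^2 - 4*p - 5) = (p - 5)*(p - 4)*(p + 1)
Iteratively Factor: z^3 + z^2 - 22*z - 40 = (z - 5)*(z^2 + 6*z + 8) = (z - 5)*(z + 4)*(z + 2)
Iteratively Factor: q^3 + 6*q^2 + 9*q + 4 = (q + 1)*(q^2 + 5*q + 4) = (q + 1)*(q + 4)*(q + 1)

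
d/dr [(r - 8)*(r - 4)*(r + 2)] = 3*r^2 - 20*r + 8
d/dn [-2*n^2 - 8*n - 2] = -4*n - 8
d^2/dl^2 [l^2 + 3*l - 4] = 2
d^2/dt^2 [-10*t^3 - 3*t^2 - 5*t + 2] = -60*t - 6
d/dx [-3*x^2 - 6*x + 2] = -6*x - 6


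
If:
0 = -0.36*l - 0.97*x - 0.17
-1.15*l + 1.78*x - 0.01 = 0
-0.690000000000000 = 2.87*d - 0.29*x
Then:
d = -0.25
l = -0.18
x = -0.11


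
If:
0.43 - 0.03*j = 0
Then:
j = 14.33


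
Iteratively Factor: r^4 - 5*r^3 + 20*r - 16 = (r - 2)*(r^3 - 3*r^2 - 6*r + 8) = (r - 4)*(r - 2)*(r^2 + r - 2) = (r - 4)*(r - 2)*(r + 2)*(r - 1)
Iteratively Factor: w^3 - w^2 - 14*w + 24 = (w - 3)*(w^2 + 2*w - 8) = (w - 3)*(w + 4)*(w - 2)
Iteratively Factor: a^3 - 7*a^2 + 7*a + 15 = (a - 3)*(a^2 - 4*a - 5) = (a - 5)*(a - 3)*(a + 1)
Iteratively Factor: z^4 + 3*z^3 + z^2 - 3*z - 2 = (z + 1)*(z^3 + 2*z^2 - z - 2) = (z + 1)^2*(z^2 + z - 2) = (z + 1)^2*(z + 2)*(z - 1)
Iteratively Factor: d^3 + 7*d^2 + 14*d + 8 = (d + 1)*(d^2 + 6*d + 8) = (d + 1)*(d + 2)*(d + 4)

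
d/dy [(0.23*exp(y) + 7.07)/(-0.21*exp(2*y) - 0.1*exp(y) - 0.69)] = (0.0483*exp(2*y) + 2.9694*exp(y) + 0.5483)*exp(y)/(0.0441*exp(4*y) + 0.042*exp(3*y) + 0.2998*exp(2*y) + 0.138*exp(y) + 0.4761)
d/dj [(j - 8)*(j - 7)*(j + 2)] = 3*j^2 - 26*j + 26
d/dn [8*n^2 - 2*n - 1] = 16*n - 2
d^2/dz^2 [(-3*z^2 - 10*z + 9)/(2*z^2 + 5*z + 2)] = 2*(-10*z^3 + 144*z^2 + 390*z + 277)/(8*z^6 + 60*z^5 + 174*z^4 + 245*z^3 + 174*z^2 + 60*z + 8)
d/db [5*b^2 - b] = 10*b - 1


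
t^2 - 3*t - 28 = (t - 7)*(t + 4)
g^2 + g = g*(g + 1)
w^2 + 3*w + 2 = (w + 1)*(w + 2)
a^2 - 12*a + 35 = (a - 7)*(a - 5)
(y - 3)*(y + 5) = y^2 + 2*y - 15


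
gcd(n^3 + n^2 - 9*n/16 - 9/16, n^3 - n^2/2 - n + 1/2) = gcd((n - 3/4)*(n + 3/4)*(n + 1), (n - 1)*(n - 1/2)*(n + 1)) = n + 1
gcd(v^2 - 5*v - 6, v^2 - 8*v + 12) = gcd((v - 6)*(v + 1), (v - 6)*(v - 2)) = v - 6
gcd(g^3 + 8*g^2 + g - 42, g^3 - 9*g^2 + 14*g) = g - 2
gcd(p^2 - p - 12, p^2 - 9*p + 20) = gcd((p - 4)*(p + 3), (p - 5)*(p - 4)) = p - 4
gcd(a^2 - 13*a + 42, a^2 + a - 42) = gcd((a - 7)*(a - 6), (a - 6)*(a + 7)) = a - 6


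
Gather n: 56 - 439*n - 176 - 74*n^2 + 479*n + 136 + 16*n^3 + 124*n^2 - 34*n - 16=16*n^3 + 50*n^2 + 6*n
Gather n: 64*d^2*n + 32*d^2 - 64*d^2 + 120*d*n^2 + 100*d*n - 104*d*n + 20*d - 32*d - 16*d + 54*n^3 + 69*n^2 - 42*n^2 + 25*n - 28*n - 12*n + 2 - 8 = -32*d^2 - 28*d + 54*n^3 + n^2*(120*d + 27) + n*(64*d^2 - 4*d - 15) - 6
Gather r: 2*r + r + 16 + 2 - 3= 3*r + 15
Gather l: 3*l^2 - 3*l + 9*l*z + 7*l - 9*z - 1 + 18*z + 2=3*l^2 + l*(9*z + 4) + 9*z + 1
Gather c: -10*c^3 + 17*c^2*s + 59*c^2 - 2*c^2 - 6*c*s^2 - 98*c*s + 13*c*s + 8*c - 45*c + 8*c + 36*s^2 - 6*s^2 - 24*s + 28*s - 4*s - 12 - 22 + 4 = -10*c^3 + c^2*(17*s + 57) + c*(-6*s^2 - 85*s - 29) + 30*s^2 - 30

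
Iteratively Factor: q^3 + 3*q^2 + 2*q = (q + 2)*(q^2 + q) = q*(q + 2)*(q + 1)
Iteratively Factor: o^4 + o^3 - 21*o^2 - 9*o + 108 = (o - 3)*(o^3 + 4*o^2 - 9*o - 36) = (o - 3)^2*(o^2 + 7*o + 12) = (o - 3)^2*(o + 4)*(o + 3)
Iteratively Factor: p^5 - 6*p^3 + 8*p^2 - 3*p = (p - 1)*(p^4 + p^3 - 5*p^2 + 3*p) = (p - 1)*(p + 3)*(p^3 - 2*p^2 + p) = (p - 1)^2*(p + 3)*(p^2 - p) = (p - 1)^3*(p + 3)*(p)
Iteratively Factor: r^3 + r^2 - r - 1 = (r + 1)*(r^2 - 1) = (r + 1)^2*(r - 1)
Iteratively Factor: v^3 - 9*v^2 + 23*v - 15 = (v - 1)*(v^2 - 8*v + 15) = (v - 5)*(v - 1)*(v - 3)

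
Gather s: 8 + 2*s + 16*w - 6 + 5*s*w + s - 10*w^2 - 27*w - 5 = s*(5*w + 3) - 10*w^2 - 11*w - 3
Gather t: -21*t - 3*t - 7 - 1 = -24*t - 8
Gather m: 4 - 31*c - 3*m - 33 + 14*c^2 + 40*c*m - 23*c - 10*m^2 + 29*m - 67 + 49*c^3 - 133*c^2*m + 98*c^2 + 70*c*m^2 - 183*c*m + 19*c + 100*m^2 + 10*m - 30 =49*c^3 + 112*c^2 - 35*c + m^2*(70*c + 90) + m*(-133*c^2 - 143*c + 36) - 126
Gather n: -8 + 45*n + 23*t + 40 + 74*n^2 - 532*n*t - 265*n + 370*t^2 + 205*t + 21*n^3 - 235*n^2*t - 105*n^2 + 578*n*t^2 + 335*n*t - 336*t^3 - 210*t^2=21*n^3 + n^2*(-235*t - 31) + n*(578*t^2 - 197*t - 220) - 336*t^3 + 160*t^2 + 228*t + 32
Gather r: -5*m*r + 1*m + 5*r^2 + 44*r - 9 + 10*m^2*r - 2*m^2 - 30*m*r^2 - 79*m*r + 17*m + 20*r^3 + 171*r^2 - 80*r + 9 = -2*m^2 + 18*m + 20*r^3 + r^2*(176 - 30*m) + r*(10*m^2 - 84*m - 36)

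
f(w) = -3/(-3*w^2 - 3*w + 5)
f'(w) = -3*(6*w + 3)/(-3*w^2 - 3*w + 5)^2 = 9*(-2*w - 1)/(3*w^2 + 3*w - 5)^2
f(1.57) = 0.42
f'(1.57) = -0.74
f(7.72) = 0.02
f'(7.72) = -0.00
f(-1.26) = -0.75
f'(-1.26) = 0.85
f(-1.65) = -1.68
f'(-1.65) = 6.51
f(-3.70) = 0.12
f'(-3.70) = 0.09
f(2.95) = 0.10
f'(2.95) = -0.07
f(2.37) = 0.16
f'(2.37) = -0.14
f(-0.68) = -0.53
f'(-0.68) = 0.10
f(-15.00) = 0.00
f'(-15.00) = 0.00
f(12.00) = 0.01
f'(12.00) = 0.00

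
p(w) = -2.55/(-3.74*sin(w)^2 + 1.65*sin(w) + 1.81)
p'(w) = -2.55*(7.48*sin(w)*cos(w) - 1.65*cos(w))/(-3.74*sin(w)^2 + 1.65*sin(w) + 1.81)^2 = (4.2075 - 19.074*sin(w))*cos(w)/(-3.74*sin(w)^2 + 1.65*sin(w) + 1.81)^2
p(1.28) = 60.97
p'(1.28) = -2305.38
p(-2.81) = -2.91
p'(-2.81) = -12.82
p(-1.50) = 0.72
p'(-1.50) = 0.13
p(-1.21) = 0.85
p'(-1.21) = 0.86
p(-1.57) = 0.71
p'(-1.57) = 0.00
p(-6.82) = 213.58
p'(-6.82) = 84169.67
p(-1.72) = 0.73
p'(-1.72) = -0.28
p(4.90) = 0.75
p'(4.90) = 0.37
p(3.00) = -1.30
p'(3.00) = -0.39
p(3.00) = -1.30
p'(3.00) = -0.39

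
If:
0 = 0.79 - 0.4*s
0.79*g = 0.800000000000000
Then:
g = 1.01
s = 1.98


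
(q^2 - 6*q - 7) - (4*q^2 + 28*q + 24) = -3*q^2 - 34*q - 31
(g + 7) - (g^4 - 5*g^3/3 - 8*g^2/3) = -g^4 + 5*g^3/3 + 8*g^2/3 + g + 7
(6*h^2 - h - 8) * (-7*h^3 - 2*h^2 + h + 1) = -42*h^5 - 5*h^4 + 64*h^3 + 21*h^2 - 9*h - 8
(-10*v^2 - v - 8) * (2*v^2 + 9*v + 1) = -20*v^4 - 92*v^3 - 35*v^2 - 73*v - 8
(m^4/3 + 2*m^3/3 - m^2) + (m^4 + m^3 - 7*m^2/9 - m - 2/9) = 4*m^4/3 + 5*m^3/3 - 16*m^2/9 - m - 2/9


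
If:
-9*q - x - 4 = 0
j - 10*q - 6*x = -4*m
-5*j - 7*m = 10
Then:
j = -308*x/117 - 80/117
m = 220*x/117 - 110/117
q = -x/9 - 4/9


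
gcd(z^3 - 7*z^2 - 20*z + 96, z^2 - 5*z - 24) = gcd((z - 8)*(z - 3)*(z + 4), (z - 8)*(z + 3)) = z - 8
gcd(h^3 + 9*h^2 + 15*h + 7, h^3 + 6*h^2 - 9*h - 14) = h^2 + 8*h + 7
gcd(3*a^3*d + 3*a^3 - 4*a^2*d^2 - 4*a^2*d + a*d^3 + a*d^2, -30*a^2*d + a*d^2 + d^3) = 1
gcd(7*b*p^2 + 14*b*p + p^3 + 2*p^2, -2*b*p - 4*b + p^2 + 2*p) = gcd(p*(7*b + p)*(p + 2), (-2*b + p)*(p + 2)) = p + 2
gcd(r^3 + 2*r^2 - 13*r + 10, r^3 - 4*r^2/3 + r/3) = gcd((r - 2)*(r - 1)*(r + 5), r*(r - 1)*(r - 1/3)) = r - 1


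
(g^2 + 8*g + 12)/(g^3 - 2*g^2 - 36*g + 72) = (g + 2)/(g^2 - 8*g + 12)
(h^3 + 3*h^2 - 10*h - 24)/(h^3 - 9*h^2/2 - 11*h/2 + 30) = 2*(h^2 + 6*h + 8)/(2*h^2 - 3*h - 20)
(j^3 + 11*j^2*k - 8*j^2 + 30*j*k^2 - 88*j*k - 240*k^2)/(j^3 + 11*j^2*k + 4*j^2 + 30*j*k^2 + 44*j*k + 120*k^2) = (j - 8)/(j + 4)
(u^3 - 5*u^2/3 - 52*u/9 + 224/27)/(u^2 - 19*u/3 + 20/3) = (u^2 - u/3 - 56/9)/(u - 5)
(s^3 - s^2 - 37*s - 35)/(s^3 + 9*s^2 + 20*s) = (s^2 - 6*s - 7)/(s*(s + 4))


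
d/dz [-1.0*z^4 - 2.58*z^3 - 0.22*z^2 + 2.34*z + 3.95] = -4.0*z^3 - 7.74*z^2 - 0.44*z + 2.34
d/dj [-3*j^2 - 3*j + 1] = -6*j - 3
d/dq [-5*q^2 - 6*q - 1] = -10*q - 6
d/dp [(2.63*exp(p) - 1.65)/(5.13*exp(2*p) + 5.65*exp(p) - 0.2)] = (-13.4919*exp(2*p) + 16.929*exp(p) + 8.7965)*exp(p)/(26.3169*exp(4*p) + 57.969*exp(3*p) + 29.8705*exp(2*p) - 2.26*exp(p) + 0.04)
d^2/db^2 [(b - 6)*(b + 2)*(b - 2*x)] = 6*b - 4*x - 8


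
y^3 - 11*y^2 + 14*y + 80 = (y - 8)*(y - 5)*(y + 2)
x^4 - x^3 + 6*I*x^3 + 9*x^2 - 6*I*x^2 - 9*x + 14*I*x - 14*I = (x - 1)*(x - 2*I)*(x + I)*(x + 7*I)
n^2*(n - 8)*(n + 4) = n^4 - 4*n^3 - 32*n^2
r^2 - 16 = (r - 4)*(r + 4)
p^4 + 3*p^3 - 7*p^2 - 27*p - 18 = (p - 3)*(p + 1)*(p + 2)*(p + 3)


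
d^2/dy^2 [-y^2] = -2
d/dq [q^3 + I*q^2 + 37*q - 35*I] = 3*q^2 + 2*I*q + 37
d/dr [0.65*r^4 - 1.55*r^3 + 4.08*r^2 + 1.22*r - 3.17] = 2.6*r^3 - 4.65*r^2 + 8.16*r + 1.22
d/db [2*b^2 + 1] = 4*b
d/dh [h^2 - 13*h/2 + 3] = 2*h - 13/2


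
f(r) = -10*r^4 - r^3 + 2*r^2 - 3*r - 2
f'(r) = -40*r^3 - 3*r^2 + 4*r - 3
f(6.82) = -21880.68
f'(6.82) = -12803.84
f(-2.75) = -529.74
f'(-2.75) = 795.19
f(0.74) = -6.53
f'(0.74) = -17.89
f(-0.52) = -0.49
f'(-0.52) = -0.27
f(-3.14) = -914.02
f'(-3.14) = 1193.23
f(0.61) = -4.70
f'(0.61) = -10.76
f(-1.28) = -19.63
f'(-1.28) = 70.85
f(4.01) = -2632.05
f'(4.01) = -2614.45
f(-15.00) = -502382.00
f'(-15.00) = 134262.00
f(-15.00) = -502382.00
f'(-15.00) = 134262.00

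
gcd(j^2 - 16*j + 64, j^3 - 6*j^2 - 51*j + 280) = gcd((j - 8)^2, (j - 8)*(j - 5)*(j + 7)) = j - 8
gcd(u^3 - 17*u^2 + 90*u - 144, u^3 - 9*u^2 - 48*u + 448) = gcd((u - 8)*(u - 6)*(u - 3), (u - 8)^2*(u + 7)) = u - 8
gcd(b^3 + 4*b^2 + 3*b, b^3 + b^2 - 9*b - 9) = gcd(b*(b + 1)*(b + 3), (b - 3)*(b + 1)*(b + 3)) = b^2 + 4*b + 3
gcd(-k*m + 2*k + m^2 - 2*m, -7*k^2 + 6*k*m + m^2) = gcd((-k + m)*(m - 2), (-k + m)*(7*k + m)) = k - m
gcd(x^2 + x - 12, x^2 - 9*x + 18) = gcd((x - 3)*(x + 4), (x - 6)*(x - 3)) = x - 3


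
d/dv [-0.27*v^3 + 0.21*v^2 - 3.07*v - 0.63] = -0.81*v^2 + 0.42*v - 3.07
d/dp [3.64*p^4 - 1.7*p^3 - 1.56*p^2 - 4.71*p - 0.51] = 14.56*p^3 - 5.1*p^2 - 3.12*p - 4.71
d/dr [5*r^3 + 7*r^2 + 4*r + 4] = 15*r^2 + 14*r + 4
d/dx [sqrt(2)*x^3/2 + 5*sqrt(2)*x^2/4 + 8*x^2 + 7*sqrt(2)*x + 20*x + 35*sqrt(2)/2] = 3*sqrt(2)*x^2/2 + 5*sqrt(2)*x/2 + 16*x + 7*sqrt(2) + 20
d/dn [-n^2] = -2*n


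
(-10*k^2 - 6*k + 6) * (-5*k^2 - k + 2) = 50*k^4 + 40*k^3 - 44*k^2 - 18*k + 12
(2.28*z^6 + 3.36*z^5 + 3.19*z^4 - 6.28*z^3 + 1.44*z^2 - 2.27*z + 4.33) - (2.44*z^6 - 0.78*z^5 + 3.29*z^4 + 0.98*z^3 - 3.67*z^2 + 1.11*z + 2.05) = -0.16*z^6 + 4.14*z^5 - 0.1*z^4 - 7.26*z^3 + 5.11*z^2 - 3.38*z + 2.28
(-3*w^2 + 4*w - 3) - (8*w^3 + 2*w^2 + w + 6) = -8*w^3 - 5*w^2 + 3*w - 9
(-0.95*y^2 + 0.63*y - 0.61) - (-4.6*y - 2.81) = -0.95*y^2 + 5.23*y + 2.2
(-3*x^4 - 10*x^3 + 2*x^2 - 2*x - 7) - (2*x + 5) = -3*x^4 - 10*x^3 + 2*x^2 - 4*x - 12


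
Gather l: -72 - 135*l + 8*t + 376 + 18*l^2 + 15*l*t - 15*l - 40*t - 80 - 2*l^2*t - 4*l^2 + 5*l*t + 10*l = l^2*(14 - 2*t) + l*(20*t - 140) - 32*t + 224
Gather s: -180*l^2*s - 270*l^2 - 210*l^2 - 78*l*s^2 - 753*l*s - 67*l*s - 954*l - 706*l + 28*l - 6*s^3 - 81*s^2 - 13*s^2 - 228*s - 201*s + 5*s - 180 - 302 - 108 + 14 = -480*l^2 - 1632*l - 6*s^3 + s^2*(-78*l - 94) + s*(-180*l^2 - 820*l - 424) - 576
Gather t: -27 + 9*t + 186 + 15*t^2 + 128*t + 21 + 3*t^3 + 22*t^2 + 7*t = 3*t^3 + 37*t^2 + 144*t + 180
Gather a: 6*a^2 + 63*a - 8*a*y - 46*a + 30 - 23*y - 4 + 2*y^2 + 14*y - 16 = 6*a^2 + a*(17 - 8*y) + 2*y^2 - 9*y + 10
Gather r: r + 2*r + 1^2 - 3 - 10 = 3*r - 12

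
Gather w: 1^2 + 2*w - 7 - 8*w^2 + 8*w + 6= -8*w^2 + 10*w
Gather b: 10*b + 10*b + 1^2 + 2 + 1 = 20*b + 4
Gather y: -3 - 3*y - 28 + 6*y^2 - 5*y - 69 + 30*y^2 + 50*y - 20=36*y^2 + 42*y - 120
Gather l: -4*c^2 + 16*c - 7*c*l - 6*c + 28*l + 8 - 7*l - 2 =-4*c^2 + 10*c + l*(21 - 7*c) + 6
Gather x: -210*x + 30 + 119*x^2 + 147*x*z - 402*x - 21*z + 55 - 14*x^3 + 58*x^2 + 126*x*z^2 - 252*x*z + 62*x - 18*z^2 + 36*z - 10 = -14*x^3 + 177*x^2 + x*(126*z^2 - 105*z - 550) - 18*z^2 + 15*z + 75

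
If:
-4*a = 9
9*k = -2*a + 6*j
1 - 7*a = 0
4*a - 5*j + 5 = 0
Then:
No Solution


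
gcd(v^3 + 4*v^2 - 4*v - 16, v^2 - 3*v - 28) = v + 4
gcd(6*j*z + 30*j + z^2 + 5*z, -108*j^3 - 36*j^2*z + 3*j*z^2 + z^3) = 6*j + z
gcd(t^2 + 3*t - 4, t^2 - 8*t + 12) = 1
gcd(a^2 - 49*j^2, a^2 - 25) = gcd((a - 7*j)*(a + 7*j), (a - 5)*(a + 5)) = 1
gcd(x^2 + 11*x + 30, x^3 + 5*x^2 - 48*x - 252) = x + 6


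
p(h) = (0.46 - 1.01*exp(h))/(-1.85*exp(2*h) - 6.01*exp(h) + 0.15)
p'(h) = (0.46 - 1.01*exp(h))*(3.7*exp(2*h) + 6.01*exp(h))/(-1.85*exp(2*h) - 6.01*exp(h) + 0.15)^2 - 1.01*exp(h)/(-1.85*exp(2*h) - 6.01*exp(h) + 0.15) = (-1.8685*exp(2*h) + 1.702*exp(h) + 2.6131)*exp(h)/(3.4225*exp(4*h) + 22.237*exp(3*h) + 35.5651*exp(2*h) - 1.803*exp(h) + 0.0225)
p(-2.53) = -1.11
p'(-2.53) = 1.88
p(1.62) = 0.06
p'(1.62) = -0.03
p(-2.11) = -0.56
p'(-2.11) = 0.92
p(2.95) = 0.02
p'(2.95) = -0.02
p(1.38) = 0.07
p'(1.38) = -0.03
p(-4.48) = 5.49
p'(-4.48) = 4.47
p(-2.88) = -2.09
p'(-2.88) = 4.06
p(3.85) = 0.01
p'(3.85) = -0.01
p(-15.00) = 3.07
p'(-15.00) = 0.00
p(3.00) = 0.02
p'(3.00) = -0.02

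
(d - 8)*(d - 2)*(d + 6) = d^3 - 4*d^2 - 44*d + 96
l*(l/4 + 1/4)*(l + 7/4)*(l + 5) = l^4/4 + 31*l^3/16 + 31*l^2/8 + 35*l/16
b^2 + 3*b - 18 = (b - 3)*(b + 6)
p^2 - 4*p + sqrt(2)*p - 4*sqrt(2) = (p - 4)*(p + sqrt(2))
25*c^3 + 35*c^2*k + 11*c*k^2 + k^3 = (c + k)*(5*c + k)^2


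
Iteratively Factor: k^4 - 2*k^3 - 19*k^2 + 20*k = (k - 1)*(k^3 - k^2 - 20*k) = (k - 5)*(k - 1)*(k^2 + 4*k) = (k - 5)*(k - 1)*(k + 4)*(k)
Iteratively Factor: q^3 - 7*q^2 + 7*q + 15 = (q - 5)*(q^2 - 2*q - 3) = (q - 5)*(q + 1)*(q - 3)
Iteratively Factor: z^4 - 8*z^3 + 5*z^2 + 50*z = (z + 2)*(z^3 - 10*z^2 + 25*z) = z*(z + 2)*(z^2 - 10*z + 25) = z*(z - 5)*(z + 2)*(z - 5)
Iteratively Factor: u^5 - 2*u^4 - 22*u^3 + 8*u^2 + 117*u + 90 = (u + 1)*(u^4 - 3*u^3 - 19*u^2 + 27*u + 90) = (u - 3)*(u + 1)*(u^3 - 19*u - 30) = (u - 3)*(u + 1)*(u + 3)*(u^2 - 3*u - 10) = (u - 3)*(u + 1)*(u + 2)*(u + 3)*(u - 5)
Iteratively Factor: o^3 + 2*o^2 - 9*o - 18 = (o + 2)*(o^2 - 9) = (o + 2)*(o + 3)*(o - 3)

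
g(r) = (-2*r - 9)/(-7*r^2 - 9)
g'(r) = 14*r*(-2*r - 9)/(-7*r^2 - 9)^2 - 2/(-7*r^2 - 9)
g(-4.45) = 0.00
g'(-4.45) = 0.01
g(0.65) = 0.86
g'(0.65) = -0.49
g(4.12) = 0.13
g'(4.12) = -0.05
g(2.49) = 0.27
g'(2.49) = -0.14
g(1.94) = 0.36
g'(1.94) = -0.22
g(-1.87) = 0.16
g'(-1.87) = 0.18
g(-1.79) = 0.17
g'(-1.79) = 0.20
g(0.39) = 0.97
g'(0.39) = -0.33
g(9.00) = 0.05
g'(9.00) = -0.00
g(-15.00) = -0.01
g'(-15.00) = 0.00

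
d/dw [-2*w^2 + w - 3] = 1 - 4*w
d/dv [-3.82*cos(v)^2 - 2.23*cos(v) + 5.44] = (7.64*cos(v) + 2.23)*sin(v)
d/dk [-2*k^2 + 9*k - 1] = 9 - 4*k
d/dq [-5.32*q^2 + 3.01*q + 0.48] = 3.01 - 10.64*q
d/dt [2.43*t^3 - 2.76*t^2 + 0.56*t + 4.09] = 7.29*t^2 - 5.52*t + 0.56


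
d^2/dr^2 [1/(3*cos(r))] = (sin(r)^2 + 1)/(3*cos(r)^3)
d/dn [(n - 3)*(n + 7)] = 2*n + 4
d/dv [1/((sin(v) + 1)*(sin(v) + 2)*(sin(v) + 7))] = (-20*sin(v) + 3*cos(v)^2 - 26)*cos(v)/((sin(v) + 1)^2*(sin(v) + 2)^2*(sin(v) + 7)^2)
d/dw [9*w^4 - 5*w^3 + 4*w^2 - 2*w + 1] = 36*w^3 - 15*w^2 + 8*w - 2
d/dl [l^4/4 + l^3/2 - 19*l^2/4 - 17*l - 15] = l^3 + 3*l^2/2 - 19*l/2 - 17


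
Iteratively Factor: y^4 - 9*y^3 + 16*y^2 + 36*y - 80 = (y - 4)*(y^3 - 5*y^2 - 4*y + 20) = (y - 4)*(y - 2)*(y^2 - 3*y - 10) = (y - 5)*(y - 4)*(y - 2)*(y + 2)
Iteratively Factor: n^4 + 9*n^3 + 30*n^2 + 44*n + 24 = (n + 2)*(n^3 + 7*n^2 + 16*n + 12) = (n + 2)^2*(n^2 + 5*n + 6) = (n + 2)^2*(n + 3)*(n + 2)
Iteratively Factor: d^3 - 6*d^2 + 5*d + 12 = (d - 4)*(d^2 - 2*d - 3) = (d - 4)*(d + 1)*(d - 3)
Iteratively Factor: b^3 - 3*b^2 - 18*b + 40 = (b - 5)*(b^2 + 2*b - 8) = (b - 5)*(b + 4)*(b - 2)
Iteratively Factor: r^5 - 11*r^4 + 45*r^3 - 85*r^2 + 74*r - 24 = (r - 3)*(r^4 - 8*r^3 + 21*r^2 - 22*r + 8) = (r - 3)*(r - 1)*(r^3 - 7*r^2 + 14*r - 8) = (r - 4)*(r - 3)*(r - 1)*(r^2 - 3*r + 2) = (r - 4)*(r - 3)*(r - 2)*(r - 1)*(r - 1)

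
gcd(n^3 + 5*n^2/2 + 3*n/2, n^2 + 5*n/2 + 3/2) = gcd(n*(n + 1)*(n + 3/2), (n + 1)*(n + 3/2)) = n^2 + 5*n/2 + 3/2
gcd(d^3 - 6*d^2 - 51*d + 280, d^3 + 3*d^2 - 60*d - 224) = d^2 - d - 56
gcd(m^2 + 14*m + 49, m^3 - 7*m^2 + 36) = 1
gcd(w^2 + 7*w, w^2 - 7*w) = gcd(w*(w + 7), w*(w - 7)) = w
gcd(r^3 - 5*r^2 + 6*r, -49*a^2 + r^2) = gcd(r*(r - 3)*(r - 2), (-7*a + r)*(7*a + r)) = 1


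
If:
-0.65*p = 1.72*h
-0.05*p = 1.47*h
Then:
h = 0.00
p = 0.00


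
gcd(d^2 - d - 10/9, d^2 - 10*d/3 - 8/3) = d + 2/3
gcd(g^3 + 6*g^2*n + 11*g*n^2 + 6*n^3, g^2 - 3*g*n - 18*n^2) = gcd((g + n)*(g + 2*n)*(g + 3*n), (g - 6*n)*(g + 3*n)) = g + 3*n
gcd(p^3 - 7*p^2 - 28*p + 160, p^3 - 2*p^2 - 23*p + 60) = p^2 + p - 20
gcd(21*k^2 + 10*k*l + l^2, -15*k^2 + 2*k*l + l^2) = 1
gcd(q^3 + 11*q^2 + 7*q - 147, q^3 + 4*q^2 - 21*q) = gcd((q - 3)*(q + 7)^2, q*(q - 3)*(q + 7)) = q^2 + 4*q - 21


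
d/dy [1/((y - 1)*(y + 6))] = (-2*y - 5)/(y^4 + 10*y^3 + 13*y^2 - 60*y + 36)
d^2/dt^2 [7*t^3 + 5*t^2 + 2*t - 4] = 42*t + 10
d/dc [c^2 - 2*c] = 2*c - 2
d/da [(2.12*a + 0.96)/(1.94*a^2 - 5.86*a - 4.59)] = (4.1128*a^2 - 12.4232*a - (2.12*a + 0.96)*(3.88*a - 5.86) - 9.7308)/(-1.94*a^2 + 5.86*a + 4.59)^2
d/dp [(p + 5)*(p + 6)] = 2*p + 11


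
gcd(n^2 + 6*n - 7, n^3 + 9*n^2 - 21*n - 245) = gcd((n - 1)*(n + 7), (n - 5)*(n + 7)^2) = n + 7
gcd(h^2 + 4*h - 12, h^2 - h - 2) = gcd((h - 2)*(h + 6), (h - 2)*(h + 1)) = h - 2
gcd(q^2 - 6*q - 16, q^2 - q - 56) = q - 8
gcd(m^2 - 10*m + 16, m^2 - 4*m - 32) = m - 8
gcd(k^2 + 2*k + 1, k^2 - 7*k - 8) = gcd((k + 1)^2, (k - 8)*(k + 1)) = k + 1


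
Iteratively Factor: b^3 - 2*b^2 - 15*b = (b - 5)*(b^2 + 3*b) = b*(b - 5)*(b + 3)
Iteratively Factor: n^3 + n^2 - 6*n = (n + 3)*(n^2 - 2*n) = n*(n + 3)*(n - 2)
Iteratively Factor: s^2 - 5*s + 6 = (s - 2)*(s - 3)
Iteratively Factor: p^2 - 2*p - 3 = (p - 3)*(p + 1)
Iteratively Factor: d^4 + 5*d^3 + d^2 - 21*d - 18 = (d + 3)*(d^3 + 2*d^2 - 5*d - 6) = (d + 1)*(d + 3)*(d^2 + d - 6) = (d + 1)*(d + 3)^2*(d - 2)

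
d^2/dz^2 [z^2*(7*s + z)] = 14*s + 6*z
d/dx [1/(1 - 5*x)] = 5/(5*x - 1)^2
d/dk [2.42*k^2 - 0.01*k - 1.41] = 4.84*k - 0.01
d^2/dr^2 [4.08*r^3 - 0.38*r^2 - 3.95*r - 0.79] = 24.48*r - 0.76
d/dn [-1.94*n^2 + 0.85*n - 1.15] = 0.85 - 3.88*n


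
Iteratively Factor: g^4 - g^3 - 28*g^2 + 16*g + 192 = (g + 3)*(g^3 - 4*g^2 - 16*g + 64) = (g + 3)*(g + 4)*(g^2 - 8*g + 16) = (g - 4)*(g + 3)*(g + 4)*(g - 4)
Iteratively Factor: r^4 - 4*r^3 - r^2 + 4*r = (r)*(r^3 - 4*r^2 - r + 4) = r*(r - 1)*(r^2 - 3*r - 4) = r*(r - 1)*(r + 1)*(r - 4)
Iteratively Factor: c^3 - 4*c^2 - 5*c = (c - 5)*(c^2 + c) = (c - 5)*(c + 1)*(c)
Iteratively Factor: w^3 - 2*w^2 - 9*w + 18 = (w - 2)*(w^2 - 9) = (w - 2)*(w + 3)*(w - 3)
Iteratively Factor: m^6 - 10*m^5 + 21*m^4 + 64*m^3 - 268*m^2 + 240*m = (m + 3)*(m^5 - 13*m^4 + 60*m^3 - 116*m^2 + 80*m) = (m - 2)*(m + 3)*(m^4 - 11*m^3 + 38*m^2 - 40*m) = (m - 4)*(m - 2)*(m + 3)*(m^3 - 7*m^2 + 10*m) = m*(m - 4)*(m - 2)*(m + 3)*(m^2 - 7*m + 10) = m*(m - 4)*(m - 2)^2*(m + 3)*(m - 5)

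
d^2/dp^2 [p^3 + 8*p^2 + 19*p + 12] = 6*p + 16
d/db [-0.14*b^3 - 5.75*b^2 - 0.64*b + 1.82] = -0.42*b^2 - 11.5*b - 0.64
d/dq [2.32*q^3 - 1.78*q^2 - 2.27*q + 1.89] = 6.96*q^2 - 3.56*q - 2.27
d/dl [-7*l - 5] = -7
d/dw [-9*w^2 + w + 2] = 1 - 18*w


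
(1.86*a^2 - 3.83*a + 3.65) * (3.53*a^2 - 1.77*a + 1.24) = 6.5658*a^4 - 16.8121*a^3 + 21.97*a^2 - 11.2097*a + 4.526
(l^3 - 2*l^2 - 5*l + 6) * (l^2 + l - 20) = l^5 - l^4 - 27*l^3 + 41*l^2 + 106*l - 120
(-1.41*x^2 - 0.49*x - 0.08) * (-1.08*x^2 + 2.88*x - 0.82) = 1.5228*x^4 - 3.5316*x^3 - 0.1686*x^2 + 0.1714*x + 0.0656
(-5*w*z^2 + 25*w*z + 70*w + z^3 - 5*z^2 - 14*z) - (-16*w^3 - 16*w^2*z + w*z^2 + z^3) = 16*w^3 + 16*w^2*z - 6*w*z^2 + 25*w*z + 70*w - 5*z^2 - 14*z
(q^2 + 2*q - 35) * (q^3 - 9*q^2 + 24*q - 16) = q^5 - 7*q^4 - 29*q^3 + 347*q^2 - 872*q + 560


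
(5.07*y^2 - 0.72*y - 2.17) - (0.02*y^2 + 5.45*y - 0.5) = 5.05*y^2 - 6.17*y - 1.67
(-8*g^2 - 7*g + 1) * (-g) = 8*g^3 + 7*g^2 - g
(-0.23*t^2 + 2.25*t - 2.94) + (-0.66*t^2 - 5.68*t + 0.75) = -0.89*t^2 - 3.43*t - 2.19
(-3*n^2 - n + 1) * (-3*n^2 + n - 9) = 9*n^4 + 23*n^2 + 10*n - 9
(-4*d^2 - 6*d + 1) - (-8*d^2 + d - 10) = 4*d^2 - 7*d + 11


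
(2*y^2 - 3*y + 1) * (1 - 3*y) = -6*y^3 + 11*y^2 - 6*y + 1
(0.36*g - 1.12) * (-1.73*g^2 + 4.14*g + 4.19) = -0.6228*g^3 + 3.428*g^2 - 3.1284*g - 4.6928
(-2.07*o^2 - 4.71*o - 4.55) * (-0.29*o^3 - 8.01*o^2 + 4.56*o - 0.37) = 0.6003*o^5 + 17.9466*o^4 + 29.6074*o^3 + 15.7338*o^2 - 19.0053*o + 1.6835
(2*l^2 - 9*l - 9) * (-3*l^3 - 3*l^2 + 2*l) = -6*l^5 + 21*l^4 + 58*l^3 + 9*l^2 - 18*l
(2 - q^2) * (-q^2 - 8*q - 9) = q^4 + 8*q^3 + 7*q^2 - 16*q - 18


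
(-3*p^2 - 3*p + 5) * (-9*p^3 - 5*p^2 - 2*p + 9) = 27*p^5 + 42*p^4 - 24*p^3 - 46*p^2 - 37*p + 45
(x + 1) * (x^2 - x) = x^3 - x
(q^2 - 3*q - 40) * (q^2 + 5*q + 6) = q^4 + 2*q^3 - 49*q^2 - 218*q - 240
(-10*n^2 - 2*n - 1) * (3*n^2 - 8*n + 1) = -30*n^4 + 74*n^3 + 3*n^2 + 6*n - 1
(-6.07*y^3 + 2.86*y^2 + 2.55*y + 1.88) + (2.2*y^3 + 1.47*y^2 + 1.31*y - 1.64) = -3.87*y^3 + 4.33*y^2 + 3.86*y + 0.24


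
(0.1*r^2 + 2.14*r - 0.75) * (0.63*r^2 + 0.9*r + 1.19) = 0.063*r^4 + 1.4382*r^3 + 1.5725*r^2 + 1.8716*r - 0.8925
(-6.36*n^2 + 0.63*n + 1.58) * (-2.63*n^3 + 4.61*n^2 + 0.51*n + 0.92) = 16.7268*n^5 - 30.9765*n^4 - 4.4947*n^3 + 1.7539*n^2 + 1.3854*n + 1.4536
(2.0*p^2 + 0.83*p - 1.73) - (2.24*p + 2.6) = 2.0*p^2 - 1.41*p - 4.33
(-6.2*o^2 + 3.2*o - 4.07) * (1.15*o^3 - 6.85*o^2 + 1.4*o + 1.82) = -7.13*o^5 + 46.15*o^4 - 35.2805*o^3 + 21.0755*o^2 + 0.126*o - 7.4074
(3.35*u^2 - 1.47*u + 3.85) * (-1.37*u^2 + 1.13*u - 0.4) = -4.5895*u^4 + 5.7994*u^3 - 8.2756*u^2 + 4.9385*u - 1.54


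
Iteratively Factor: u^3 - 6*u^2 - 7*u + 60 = (u - 5)*(u^2 - u - 12) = (u - 5)*(u - 4)*(u + 3)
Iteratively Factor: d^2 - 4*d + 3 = (d - 1)*(d - 3)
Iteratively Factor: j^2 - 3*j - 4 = (j - 4)*(j + 1)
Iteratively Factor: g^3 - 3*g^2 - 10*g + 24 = (g + 3)*(g^2 - 6*g + 8) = (g - 4)*(g + 3)*(g - 2)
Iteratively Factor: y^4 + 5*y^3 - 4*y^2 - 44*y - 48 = (y - 3)*(y^3 + 8*y^2 + 20*y + 16) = (y - 3)*(y + 2)*(y^2 + 6*y + 8) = (y - 3)*(y + 2)*(y + 4)*(y + 2)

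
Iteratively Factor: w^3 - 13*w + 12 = (w - 1)*(w^2 + w - 12) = (w - 3)*(w - 1)*(w + 4)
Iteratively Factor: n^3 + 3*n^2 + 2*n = (n + 1)*(n^2 + 2*n) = (n + 1)*(n + 2)*(n)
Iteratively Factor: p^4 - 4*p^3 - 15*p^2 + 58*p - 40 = (p - 5)*(p^3 + p^2 - 10*p + 8) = (p - 5)*(p + 4)*(p^2 - 3*p + 2) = (p - 5)*(p - 2)*(p + 4)*(p - 1)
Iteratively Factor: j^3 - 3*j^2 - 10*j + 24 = (j + 3)*(j^2 - 6*j + 8) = (j - 4)*(j + 3)*(j - 2)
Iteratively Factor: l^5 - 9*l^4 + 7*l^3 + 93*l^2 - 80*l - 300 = (l - 3)*(l^4 - 6*l^3 - 11*l^2 + 60*l + 100) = (l - 5)*(l - 3)*(l^3 - l^2 - 16*l - 20) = (l - 5)^2*(l - 3)*(l^2 + 4*l + 4) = (l - 5)^2*(l - 3)*(l + 2)*(l + 2)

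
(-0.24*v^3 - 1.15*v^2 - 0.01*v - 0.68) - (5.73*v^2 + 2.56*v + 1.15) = -0.24*v^3 - 6.88*v^2 - 2.57*v - 1.83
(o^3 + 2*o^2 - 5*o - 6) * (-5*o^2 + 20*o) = -5*o^5 + 10*o^4 + 65*o^3 - 70*o^2 - 120*o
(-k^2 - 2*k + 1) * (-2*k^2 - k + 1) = 2*k^4 + 5*k^3 - k^2 - 3*k + 1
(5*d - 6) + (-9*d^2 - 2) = -9*d^2 + 5*d - 8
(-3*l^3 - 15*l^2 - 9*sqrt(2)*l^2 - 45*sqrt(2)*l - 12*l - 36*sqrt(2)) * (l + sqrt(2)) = -3*l^4 - 12*sqrt(2)*l^3 - 15*l^3 - 60*sqrt(2)*l^2 - 30*l^2 - 90*l - 48*sqrt(2)*l - 72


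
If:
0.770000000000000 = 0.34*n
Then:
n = 2.26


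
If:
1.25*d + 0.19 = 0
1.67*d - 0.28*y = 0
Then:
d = -0.15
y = -0.91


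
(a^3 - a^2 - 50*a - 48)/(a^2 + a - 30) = (a^2 - 7*a - 8)/(a - 5)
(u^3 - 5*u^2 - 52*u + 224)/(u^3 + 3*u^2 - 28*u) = (u - 8)/u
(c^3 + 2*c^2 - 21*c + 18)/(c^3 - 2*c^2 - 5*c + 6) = (c + 6)/(c + 2)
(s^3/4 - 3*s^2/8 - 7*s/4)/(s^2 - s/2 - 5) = s*(2*s - 7)/(4*(2*s - 5))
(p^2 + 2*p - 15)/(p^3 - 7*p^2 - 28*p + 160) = (p - 3)/(p^2 - 12*p + 32)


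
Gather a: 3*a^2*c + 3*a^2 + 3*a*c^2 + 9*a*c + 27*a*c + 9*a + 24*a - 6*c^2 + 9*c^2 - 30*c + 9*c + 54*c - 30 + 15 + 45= a^2*(3*c + 3) + a*(3*c^2 + 36*c + 33) + 3*c^2 + 33*c + 30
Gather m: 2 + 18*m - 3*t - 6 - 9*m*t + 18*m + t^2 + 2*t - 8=m*(36 - 9*t) + t^2 - t - 12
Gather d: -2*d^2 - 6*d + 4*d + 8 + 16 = -2*d^2 - 2*d + 24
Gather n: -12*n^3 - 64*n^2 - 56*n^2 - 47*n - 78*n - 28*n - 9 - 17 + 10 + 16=-12*n^3 - 120*n^2 - 153*n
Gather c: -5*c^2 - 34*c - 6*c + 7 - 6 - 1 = -5*c^2 - 40*c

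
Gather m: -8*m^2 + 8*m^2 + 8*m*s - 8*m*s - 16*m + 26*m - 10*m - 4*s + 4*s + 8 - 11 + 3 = 0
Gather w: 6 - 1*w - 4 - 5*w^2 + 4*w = -5*w^2 + 3*w + 2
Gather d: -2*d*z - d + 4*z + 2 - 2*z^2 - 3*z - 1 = d*(-2*z - 1) - 2*z^2 + z + 1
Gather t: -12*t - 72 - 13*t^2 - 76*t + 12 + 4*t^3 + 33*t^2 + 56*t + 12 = 4*t^3 + 20*t^2 - 32*t - 48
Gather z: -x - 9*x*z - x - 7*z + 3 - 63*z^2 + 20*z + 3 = -2*x - 63*z^2 + z*(13 - 9*x) + 6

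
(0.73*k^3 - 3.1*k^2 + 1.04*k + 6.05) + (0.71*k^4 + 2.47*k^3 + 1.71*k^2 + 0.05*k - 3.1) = 0.71*k^4 + 3.2*k^3 - 1.39*k^2 + 1.09*k + 2.95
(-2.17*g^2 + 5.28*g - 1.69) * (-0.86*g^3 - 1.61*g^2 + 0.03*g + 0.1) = 1.8662*g^5 - 1.0471*g^4 - 7.1125*g^3 + 2.6623*g^2 + 0.4773*g - 0.169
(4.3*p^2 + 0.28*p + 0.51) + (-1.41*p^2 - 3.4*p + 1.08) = 2.89*p^2 - 3.12*p + 1.59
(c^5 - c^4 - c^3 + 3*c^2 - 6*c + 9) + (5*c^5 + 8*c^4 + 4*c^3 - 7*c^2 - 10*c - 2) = 6*c^5 + 7*c^4 + 3*c^3 - 4*c^2 - 16*c + 7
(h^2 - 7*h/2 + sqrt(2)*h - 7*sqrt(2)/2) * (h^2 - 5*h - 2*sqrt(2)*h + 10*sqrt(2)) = h^4 - 17*h^3/2 - sqrt(2)*h^3 + 17*sqrt(2)*h^2/2 + 27*h^2/2 - 35*sqrt(2)*h/2 + 34*h - 70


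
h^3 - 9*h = h*(h - 3)*(h + 3)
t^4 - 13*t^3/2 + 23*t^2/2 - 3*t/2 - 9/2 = (t - 3)^2*(t - 1)*(t + 1/2)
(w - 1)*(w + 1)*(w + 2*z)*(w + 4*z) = w^4 + 6*w^3*z + 8*w^2*z^2 - w^2 - 6*w*z - 8*z^2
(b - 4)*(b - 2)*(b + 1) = b^3 - 5*b^2 + 2*b + 8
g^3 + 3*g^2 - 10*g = g*(g - 2)*(g + 5)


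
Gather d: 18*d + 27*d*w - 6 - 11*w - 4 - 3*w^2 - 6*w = d*(27*w + 18) - 3*w^2 - 17*w - 10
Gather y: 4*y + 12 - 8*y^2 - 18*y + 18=-8*y^2 - 14*y + 30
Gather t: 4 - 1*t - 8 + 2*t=t - 4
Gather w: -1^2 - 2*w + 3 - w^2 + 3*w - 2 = -w^2 + w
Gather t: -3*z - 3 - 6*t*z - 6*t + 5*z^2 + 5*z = t*(-6*z - 6) + 5*z^2 + 2*z - 3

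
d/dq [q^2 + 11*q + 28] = 2*q + 11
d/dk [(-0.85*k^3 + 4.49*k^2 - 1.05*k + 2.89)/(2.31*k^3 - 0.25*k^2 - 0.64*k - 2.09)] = (-10.1594*k^4 + 5.939*k^3 - 17.8343*k^2 - 17.3232*k + 4.0441)/(5.3361*k^6 - 1.155*k^5 - 2.8943*k^4 - 9.3358*k^3 + 1.4546*k^2 + 2.6752*k + 4.3681)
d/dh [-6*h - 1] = -6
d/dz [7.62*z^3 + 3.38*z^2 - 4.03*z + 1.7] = 22.86*z^2 + 6.76*z - 4.03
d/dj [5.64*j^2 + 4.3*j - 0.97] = 11.28*j + 4.3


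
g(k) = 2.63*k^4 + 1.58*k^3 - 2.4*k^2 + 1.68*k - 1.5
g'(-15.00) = -34364.82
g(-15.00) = 127244.55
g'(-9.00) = -7240.26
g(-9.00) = 15892.59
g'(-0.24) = 2.96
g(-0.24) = -2.05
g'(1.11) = 16.58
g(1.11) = 3.56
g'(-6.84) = -3110.27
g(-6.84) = 5125.89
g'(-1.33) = -8.30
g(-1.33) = -3.47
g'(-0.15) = 2.47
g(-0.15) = -1.81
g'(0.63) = 3.17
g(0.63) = -0.58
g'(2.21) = 127.77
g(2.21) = 70.28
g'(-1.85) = -39.83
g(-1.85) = 7.98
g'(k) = 10.52*k^3 + 4.74*k^2 - 4.8*k + 1.68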